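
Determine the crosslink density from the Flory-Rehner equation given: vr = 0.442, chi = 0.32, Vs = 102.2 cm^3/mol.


ln(1 - vr) = ln(1 - 0.442) = -0.5834
Numerator = -((-0.5834) + 0.442 + 0.32 * 0.442^2) = 0.0789
Denominator = 102.2 * (0.442^(1/3) - 0.442/2) = 55.2637
nu = 0.0789 / 55.2637 = 0.0014 mol/cm^3

0.0014 mol/cm^3


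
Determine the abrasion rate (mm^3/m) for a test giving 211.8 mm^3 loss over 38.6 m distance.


Rate = volume_loss / distance
= 211.8 / 38.6
= 5.487 mm^3/m

5.487 mm^3/m


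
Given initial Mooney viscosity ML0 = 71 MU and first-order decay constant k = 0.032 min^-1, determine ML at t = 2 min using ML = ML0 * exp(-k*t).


ML = ML0 * exp(-k * t)
ML = 71 * exp(-0.032 * 2)
ML = 71 * 0.9380
ML = 66.6 MU

66.6 MU


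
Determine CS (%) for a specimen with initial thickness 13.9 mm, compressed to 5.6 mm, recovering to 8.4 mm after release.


CS = (t0 - recovered) / (t0 - ts) * 100
= (13.9 - 8.4) / (13.9 - 5.6) * 100
= 5.5 / 8.3 * 100
= 66.3%

66.3%


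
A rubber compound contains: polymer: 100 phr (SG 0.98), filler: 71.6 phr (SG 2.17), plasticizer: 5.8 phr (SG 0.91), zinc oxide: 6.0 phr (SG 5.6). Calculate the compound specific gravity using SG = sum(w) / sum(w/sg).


Sum of weights = 183.4
Volume contributions:
  polymer: 100/0.98 = 102.0408
  filler: 71.6/2.17 = 32.9954
  plasticizer: 5.8/0.91 = 6.3736
  zinc oxide: 6.0/5.6 = 1.0714
Sum of volumes = 142.4813
SG = 183.4 / 142.4813 = 1.287

SG = 1.287


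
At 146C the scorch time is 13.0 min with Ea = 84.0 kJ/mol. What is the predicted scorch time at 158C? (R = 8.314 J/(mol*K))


Convert temperatures: T1 = 146 + 273.15 = 419.15 K, T2 = 158 + 273.15 = 431.15 K
ts2_new = 13.0 * exp(84000 / 8.314 * (1/431.15 - 1/419.15))
1/T2 - 1/T1 = -6.6402e-05
ts2_new = 6.65 min

6.65 min


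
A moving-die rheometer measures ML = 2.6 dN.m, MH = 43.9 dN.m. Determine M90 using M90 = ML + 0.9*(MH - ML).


M90 = ML + 0.9 * (MH - ML)
M90 = 2.6 + 0.9 * (43.9 - 2.6)
M90 = 2.6 + 0.9 * 41.3
M90 = 39.77 dN.m

39.77 dN.m


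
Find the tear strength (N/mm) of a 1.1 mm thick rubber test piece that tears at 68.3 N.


Tear strength = force / thickness
= 68.3 / 1.1
= 62.09 N/mm

62.09 N/mm


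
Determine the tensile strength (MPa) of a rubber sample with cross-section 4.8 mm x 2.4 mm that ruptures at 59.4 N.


Area = width * thickness = 4.8 * 2.4 = 11.52 mm^2
TS = force / area = 59.4 / 11.52 = 5.16 MPa

5.16 MPa


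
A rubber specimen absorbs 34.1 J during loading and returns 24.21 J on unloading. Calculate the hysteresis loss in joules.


Hysteresis loss = loading - unloading
= 34.1 - 24.21
= 9.89 J

9.89 J


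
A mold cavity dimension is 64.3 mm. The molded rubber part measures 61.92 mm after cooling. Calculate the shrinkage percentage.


Shrinkage = (mold - part) / mold * 100
= (64.3 - 61.92) / 64.3 * 100
= 2.38 / 64.3 * 100
= 3.7%

3.7%


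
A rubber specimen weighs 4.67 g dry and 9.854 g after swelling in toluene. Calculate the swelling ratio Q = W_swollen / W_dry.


Q = W_swollen / W_dry
Q = 9.854 / 4.67
Q = 2.11

Q = 2.11


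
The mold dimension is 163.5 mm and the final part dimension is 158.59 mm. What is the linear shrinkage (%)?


Shrinkage = (mold - part) / mold * 100
= (163.5 - 158.59) / 163.5 * 100
= 4.91 / 163.5 * 100
= 3.0%

3.0%


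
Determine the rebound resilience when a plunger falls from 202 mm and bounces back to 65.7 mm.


Resilience = h_rebound / h_drop * 100
= 65.7 / 202 * 100
= 32.5%

32.5%


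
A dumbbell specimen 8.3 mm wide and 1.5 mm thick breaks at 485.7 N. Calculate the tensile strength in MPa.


Area = width * thickness = 8.3 * 1.5 = 12.45 mm^2
TS = force / area = 485.7 / 12.45 = 39.01 MPa

39.01 MPa


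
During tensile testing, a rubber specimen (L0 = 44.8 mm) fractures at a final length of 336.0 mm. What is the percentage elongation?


Elongation = (Lf - L0) / L0 * 100
= (336.0 - 44.8) / 44.8 * 100
= 291.2 / 44.8 * 100
= 650.0%

650.0%


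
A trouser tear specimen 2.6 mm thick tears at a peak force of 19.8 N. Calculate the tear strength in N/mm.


Tear strength = force / thickness
= 19.8 / 2.6
= 7.62 N/mm

7.62 N/mm


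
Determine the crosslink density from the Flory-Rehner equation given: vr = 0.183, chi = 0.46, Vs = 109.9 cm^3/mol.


ln(1 - vr) = ln(1 - 0.183) = -0.2021
Numerator = -((-0.2021) + 0.183 + 0.46 * 0.183^2) = 0.0037
Denominator = 109.9 * (0.183^(1/3) - 0.183/2) = 52.3389
nu = 0.0037 / 52.3389 = 7.0908e-05 mol/cm^3

7.0908e-05 mol/cm^3


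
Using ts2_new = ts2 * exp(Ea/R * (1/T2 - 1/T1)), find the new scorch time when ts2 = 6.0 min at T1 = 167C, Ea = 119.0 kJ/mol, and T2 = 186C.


Convert temperatures: T1 = 167 + 273.15 = 440.15 K, T2 = 186 + 273.15 = 459.15 K
ts2_new = 6.0 * exp(119000 / 8.314 * (1/459.15 - 1/440.15))
1/T2 - 1/T1 = -9.4015e-05
ts2_new = 1.56 min

1.56 min


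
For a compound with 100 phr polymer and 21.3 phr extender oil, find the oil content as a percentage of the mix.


Oil % = oil / (100 + oil) * 100
= 21.3 / (100 + 21.3) * 100
= 21.3 / 121.3 * 100
= 17.56%

17.56%


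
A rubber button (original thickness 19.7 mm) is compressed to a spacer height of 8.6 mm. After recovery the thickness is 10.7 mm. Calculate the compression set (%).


CS = (t0 - recovered) / (t0 - ts) * 100
= (19.7 - 10.7) / (19.7 - 8.6) * 100
= 9.0 / 11.1 * 100
= 81.1%

81.1%


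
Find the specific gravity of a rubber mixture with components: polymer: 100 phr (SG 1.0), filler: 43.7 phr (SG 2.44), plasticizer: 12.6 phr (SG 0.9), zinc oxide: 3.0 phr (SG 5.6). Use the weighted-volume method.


Sum of weights = 159.3
Volume contributions:
  polymer: 100/1.0 = 100.0000
  filler: 43.7/2.44 = 17.9098
  plasticizer: 12.6/0.9 = 14.0000
  zinc oxide: 3.0/5.6 = 0.5357
Sum of volumes = 132.4456
SG = 159.3 / 132.4456 = 1.203

SG = 1.203


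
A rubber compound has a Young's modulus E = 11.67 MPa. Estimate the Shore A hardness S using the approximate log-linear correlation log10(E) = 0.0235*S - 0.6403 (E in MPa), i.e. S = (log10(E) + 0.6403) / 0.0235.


log10(E) = 0.0235*S - 0.6403  =>  S = (log10(E) + 0.6403) / 0.0235
log10(11.67) = 1.067071
S = (1.067071 + 0.6403) / 0.0235 = 1.707371 / 0.0235
S = 72.7

Shore A = 72.7


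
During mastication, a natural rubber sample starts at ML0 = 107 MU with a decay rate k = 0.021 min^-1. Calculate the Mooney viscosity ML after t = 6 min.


ML = ML0 * exp(-k * t)
ML = 107 * exp(-0.021 * 6)
ML = 107 * 0.8816
ML = 94.33 MU

94.33 MU


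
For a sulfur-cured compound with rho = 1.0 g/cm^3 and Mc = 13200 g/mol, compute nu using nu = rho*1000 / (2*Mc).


nu = rho * 1000 / (2 * Mc)
nu = 1.0 * 1000 / (2 * 13200)
nu = 1000.0 / 26400
nu = 0.0379 mol/L

0.0379 mol/L


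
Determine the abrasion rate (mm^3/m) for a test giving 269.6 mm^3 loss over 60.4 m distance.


Rate = volume_loss / distance
= 269.6 / 60.4
= 4.464 mm^3/m

4.464 mm^3/m


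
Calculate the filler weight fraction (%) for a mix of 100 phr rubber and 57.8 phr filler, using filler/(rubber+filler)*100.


Filler % = filler / (rubber + filler) * 100
= 57.8 / (100 + 57.8) * 100
= 57.8 / 157.8 * 100
= 36.63%

36.63%


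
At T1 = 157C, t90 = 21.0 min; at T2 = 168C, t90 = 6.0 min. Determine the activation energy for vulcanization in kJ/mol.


T1 = 430.15 K, T2 = 441.15 K
1/T1 - 1/T2 = 5.7968e-05
ln(t1/t2) = ln(21.0/6.0) = 1.2528
Ea = 8.314 * 1.2528 / 5.7968e-05 = 179676.9856 J/mol
Ea = 179.68 kJ/mol

179.68 kJ/mol


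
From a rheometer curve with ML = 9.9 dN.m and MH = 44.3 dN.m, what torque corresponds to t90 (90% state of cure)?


M90 = ML + 0.9 * (MH - ML)
M90 = 9.9 + 0.9 * (44.3 - 9.9)
M90 = 9.9 + 0.9 * 34.4
M90 = 40.86 dN.m

40.86 dN.m


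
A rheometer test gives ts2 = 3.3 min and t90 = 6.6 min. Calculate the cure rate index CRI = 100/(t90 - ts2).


CRI = 100 / (t90 - ts2)
= 100 / (6.6 - 3.3)
= 100 / 3.3
= 30.3 min^-1

30.3 min^-1


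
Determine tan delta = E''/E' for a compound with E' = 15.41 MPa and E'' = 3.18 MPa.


tan delta = E'' / E'
= 3.18 / 15.41
= 0.2064

tan delta = 0.2064


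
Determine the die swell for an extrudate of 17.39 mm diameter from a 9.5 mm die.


Die swell ratio = D_extrudate / D_die
= 17.39 / 9.5
= 1.831

Die swell = 1.831


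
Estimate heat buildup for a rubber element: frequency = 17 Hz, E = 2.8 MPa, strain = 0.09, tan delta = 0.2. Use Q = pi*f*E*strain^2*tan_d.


Q = pi * f * E * strain^2 * tan_d
= pi * 17 * 2.8 * 0.09^2 * 0.2
= pi * 17 * 2.8 * 0.0081 * 0.2
= 0.2423

Q = 0.2423


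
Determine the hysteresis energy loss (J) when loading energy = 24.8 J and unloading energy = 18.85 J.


Hysteresis loss = loading - unloading
= 24.8 - 18.85
= 5.95 J

5.95 J


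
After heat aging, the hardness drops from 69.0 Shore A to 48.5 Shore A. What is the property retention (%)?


Retention = aged / original * 100
= 48.5 / 69.0 * 100
= 70.3%

70.3%


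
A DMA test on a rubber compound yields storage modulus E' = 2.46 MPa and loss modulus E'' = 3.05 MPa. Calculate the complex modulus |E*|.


|E*| = sqrt(E'^2 + E''^2)
= sqrt(2.46^2 + 3.05^2)
= sqrt(6.0516 + 9.3025)
= 3.918 MPa

3.918 MPa


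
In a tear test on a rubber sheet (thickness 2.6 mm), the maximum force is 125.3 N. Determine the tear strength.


Tear strength = force / thickness
= 125.3 / 2.6
= 48.19 N/mm

48.19 N/mm


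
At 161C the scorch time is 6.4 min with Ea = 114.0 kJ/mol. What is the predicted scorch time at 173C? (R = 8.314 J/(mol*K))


Convert temperatures: T1 = 161 + 273.15 = 434.15 K, T2 = 173 + 273.15 = 446.15 K
ts2_new = 6.4 * exp(114000 / 8.314 * (1/446.15 - 1/434.15))
1/T2 - 1/T1 = -6.1953e-05
ts2_new = 2.74 min

2.74 min


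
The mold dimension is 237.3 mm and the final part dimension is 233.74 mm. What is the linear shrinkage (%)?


Shrinkage = (mold - part) / mold * 100
= (237.3 - 233.74) / 237.3 * 100
= 3.56 / 237.3 * 100
= 1.5%

1.5%


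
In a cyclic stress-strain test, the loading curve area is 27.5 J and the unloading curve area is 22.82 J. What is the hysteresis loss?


Hysteresis loss = loading - unloading
= 27.5 - 22.82
= 4.68 J

4.68 J


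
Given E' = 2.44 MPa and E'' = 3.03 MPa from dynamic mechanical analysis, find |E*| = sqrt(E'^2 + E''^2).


|E*| = sqrt(E'^2 + E''^2)
= sqrt(2.44^2 + 3.03^2)
= sqrt(5.9536 + 9.1809)
= 3.89 MPa

3.89 MPa


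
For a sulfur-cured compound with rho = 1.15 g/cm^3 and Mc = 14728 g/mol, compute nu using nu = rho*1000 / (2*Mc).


nu = rho * 1000 / (2 * Mc)
nu = 1.15 * 1000 / (2 * 14728)
nu = 1150.0 / 29456
nu = 0.0390 mol/L

0.0390 mol/L


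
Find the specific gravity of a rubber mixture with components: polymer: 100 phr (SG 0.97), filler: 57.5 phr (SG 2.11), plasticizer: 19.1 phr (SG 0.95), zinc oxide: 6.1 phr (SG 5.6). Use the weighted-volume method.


Sum of weights = 182.7
Volume contributions:
  polymer: 100/0.97 = 103.0928
  filler: 57.5/2.11 = 27.2512
  plasticizer: 19.1/0.95 = 20.1053
  zinc oxide: 6.1/5.6 = 1.0893
Sum of volumes = 151.5385
SG = 182.7 / 151.5385 = 1.206

SG = 1.206


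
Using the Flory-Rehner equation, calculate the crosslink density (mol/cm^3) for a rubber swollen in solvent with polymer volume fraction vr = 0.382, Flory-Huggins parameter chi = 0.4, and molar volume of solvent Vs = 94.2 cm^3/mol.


ln(1 - vr) = ln(1 - 0.382) = -0.4813
Numerator = -((-0.4813) + 0.382 + 0.4 * 0.382^2) = 0.0409
Denominator = 94.2 * (0.382^(1/3) - 0.382/2) = 50.3578
nu = 0.0409 / 50.3578 = 8.1213e-04 mol/cm^3

8.1213e-04 mol/cm^3


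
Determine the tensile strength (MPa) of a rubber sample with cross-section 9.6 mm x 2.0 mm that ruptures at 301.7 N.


Area = width * thickness = 9.6 * 2.0 = 19.2 mm^2
TS = force / area = 301.7 / 19.2 = 15.71 MPa

15.71 MPa


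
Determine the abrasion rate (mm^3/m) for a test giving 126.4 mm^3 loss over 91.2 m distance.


Rate = volume_loss / distance
= 126.4 / 91.2
= 1.386 mm^3/m

1.386 mm^3/m


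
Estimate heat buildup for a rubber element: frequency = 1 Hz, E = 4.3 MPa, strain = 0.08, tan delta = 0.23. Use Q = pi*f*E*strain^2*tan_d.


Q = pi * f * E * strain^2 * tan_d
= pi * 1 * 4.3 * 0.08^2 * 0.23
= pi * 1 * 4.3 * 0.0064 * 0.23
= 0.0199

Q = 0.0199


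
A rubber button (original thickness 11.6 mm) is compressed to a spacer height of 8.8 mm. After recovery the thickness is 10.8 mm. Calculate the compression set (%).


CS = (t0 - recovered) / (t0 - ts) * 100
= (11.6 - 10.8) / (11.6 - 8.8) * 100
= 0.8 / 2.8 * 100
= 28.6%

28.6%


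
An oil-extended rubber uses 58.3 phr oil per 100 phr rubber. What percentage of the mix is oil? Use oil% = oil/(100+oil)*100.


Oil % = oil / (100 + oil) * 100
= 58.3 / (100 + 58.3) * 100
= 58.3 / 158.3 * 100
= 36.83%

36.83%


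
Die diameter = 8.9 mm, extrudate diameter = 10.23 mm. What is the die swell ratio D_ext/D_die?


Die swell ratio = D_extrudate / D_die
= 10.23 / 8.9
= 1.149

Die swell = 1.149


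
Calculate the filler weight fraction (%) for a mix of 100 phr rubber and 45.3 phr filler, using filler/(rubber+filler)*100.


Filler % = filler / (rubber + filler) * 100
= 45.3 / (100 + 45.3) * 100
= 45.3 / 145.3 * 100
= 31.18%

31.18%


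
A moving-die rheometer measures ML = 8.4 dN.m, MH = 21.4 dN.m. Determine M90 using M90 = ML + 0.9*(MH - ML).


M90 = ML + 0.9 * (MH - ML)
M90 = 8.4 + 0.9 * (21.4 - 8.4)
M90 = 8.4 + 0.9 * 13.0
M90 = 20.1 dN.m

20.1 dN.m


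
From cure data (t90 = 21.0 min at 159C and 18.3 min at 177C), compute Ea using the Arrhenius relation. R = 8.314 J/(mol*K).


T1 = 432.15 K, T2 = 450.15 K
1/T1 - 1/T2 = 9.2530e-05
ln(t1/t2) = ln(21.0/18.3) = 0.1376
Ea = 8.314 * 0.1376 / 9.2530e-05 = 12365.5998 J/mol
Ea = 12.37 kJ/mol

12.37 kJ/mol


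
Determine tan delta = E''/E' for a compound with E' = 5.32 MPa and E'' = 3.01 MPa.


tan delta = E'' / E'
= 3.01 / 5.32
= 0.5658

tan delta = 0.5658


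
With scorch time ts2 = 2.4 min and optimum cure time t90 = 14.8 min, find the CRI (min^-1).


CRI = 100 / (t90 - ts2)
= 100 / (14.8 - 2.4)
= 100 / 12.4
= 8.06 min^-1

8.06 min^-1


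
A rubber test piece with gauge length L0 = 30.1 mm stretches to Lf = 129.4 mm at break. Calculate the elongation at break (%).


Elongation = (Lf - L0) / L0 * 100
= (129.4 - 30.1) / 30.1 * 100
= 99.3 / 30.1 * 100
= 329.9%

329.9%


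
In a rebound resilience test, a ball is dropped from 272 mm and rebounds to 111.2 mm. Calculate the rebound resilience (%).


Resilience = h_rebound / h_drop * 100
= 111.2 / 272 * 100
= 40.9%

40.9%


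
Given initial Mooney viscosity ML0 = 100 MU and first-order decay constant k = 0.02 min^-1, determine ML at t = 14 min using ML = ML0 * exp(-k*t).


ML = ML0 * exp(-k * t)
ML = 100 * exp(-0.02 * 14)
ML = 100 * 0.7558
ML = 75.58 MU

75.58 MU


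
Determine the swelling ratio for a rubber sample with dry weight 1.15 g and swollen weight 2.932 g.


Q = W_swollen / W_dry
Q = 2.932 / 1.15
Q = 2.55

Q = 2.55


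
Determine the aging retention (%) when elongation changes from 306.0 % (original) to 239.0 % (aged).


Retention = aged / original * 100
= 239.0 / 306.0 * 100
= 78.1%

78.1%


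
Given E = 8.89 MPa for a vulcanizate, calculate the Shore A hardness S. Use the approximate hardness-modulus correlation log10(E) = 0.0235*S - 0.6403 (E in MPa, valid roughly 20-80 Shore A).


log10(E) = 0.0235*S - 0.6403  =>  S = (log10(E) + 0.6403) / 0.0235
log10(8.89) = 0.948902
S = (0.948902 + 0.6403) / 0.0235 = 1.589202 / 0.0235
S = 67.6

Shore A = 67.6


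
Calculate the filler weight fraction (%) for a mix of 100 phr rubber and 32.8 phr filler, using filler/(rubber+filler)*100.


Filler % = filler / (rubber + filler) * 100
= 32.8 / (100 + 32.8) * 100
= 32.8 / 132.8 * 100
= 24.7%

24.7%


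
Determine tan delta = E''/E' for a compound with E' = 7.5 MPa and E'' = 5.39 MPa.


tan delta = E'' / E'
= 5.39 / 7.5
= 0.7187

tan delta = 0.7187


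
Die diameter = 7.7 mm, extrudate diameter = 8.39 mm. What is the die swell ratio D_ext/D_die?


Die swell ratio = D_extrudate / D_die
= 8.39 / 7.7
= 1.09

Die swell = 1.09


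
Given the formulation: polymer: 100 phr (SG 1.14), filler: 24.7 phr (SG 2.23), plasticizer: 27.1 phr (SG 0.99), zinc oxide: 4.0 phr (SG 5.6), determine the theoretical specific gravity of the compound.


Sum of weights = 155.8
Volume contributions:
  polymer: 100/1.14 = 87.7193
  filler: 24.7/2.23 = 11.0762
  plasticizer: 27.1/0.99 = 27.3737
  zinc oxide: 4.0/5.6 = 0.7143
Sum of volumes = 126.8836
SG = 155.8 / 126.8836 = 1.228

SG = 1.228


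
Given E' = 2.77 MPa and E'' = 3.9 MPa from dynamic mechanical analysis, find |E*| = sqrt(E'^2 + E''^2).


|E*| = sqrt(E'^2 + E''^2)
= sqrt(2.77^2 + 3.9^2)
= sqrt(7.6729 + 15.2100)
= 4.784 MPa

4.784 MPa


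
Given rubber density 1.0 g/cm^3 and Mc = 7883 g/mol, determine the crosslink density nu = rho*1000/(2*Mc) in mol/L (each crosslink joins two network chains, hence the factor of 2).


nu = rho * 1000 / (2 * Mc)
nu = 1.0 * 1000 / (2 * 7883)
nu = 1000.0 / 15766
nu = 0.0634 mol/L

0.0634 mol/L


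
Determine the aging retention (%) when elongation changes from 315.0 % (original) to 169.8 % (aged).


Retention = aged / original * 100
= 169.8 / 315.0 * 100
= 53.9%

53.9%


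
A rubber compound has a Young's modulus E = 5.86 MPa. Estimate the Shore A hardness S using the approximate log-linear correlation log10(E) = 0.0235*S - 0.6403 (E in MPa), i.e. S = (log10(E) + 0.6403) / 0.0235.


log10(E) = 0.0235*S - 0.6403  =>  S = (log10(E) + 0.6403) / 0.0235
log10(5.86) = 0.767898
S = (0.767898 + 0.6403) / 0.0235 = 1.408198 / 0.0235
S = 59.9

Shore A = 59.9


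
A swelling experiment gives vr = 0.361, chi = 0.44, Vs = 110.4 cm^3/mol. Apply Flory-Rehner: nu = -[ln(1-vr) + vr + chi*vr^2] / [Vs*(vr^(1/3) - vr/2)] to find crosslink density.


ln(1 - vr) = ln(1 - 0.361) = -0.4479
Numerator = -((-0.4479) + 0.361 + 0.44 * 0.361^2) = 0.0295
Denominator = 110.4 * (0.361^(1/3) - 0.361/2) = 58.6817
nu = 0.0295 / 58.6817 = 5.0288e-04 mol/cm^3

5.0288e-04 mol/cm^3


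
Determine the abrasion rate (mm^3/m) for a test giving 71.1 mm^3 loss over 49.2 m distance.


Rate = volume_loss / distance
= 71.1 / 49.2
= 1.445 mm^3/m

1.445 mm^3/m


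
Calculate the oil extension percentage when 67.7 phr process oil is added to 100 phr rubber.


Oil % = oil / (100 + oil) * 100
= 67.7 / (100 + 67.7) * 100
= 67.7 / 167.7 * 100
= 40.37%

40.37%


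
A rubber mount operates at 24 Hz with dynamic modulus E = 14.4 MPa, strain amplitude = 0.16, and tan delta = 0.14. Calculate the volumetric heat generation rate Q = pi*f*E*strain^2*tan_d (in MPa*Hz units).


Q = pi * f * E * strain^2 * tan_d
= pi * 24 * 14.4 * 0.16^2 * 0.14
= pi * 24 * 14.4 * 0.0256 * 0.14
= 3.8913

Q = 3.8913


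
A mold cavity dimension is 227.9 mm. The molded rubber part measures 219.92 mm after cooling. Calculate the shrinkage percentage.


Shrinkage = (mold - part) / mold * 100
= (227.9 - 219.92) / 227.9 * 100
= 7.98 / 227.9 * 100
= 3.5%

3.5%


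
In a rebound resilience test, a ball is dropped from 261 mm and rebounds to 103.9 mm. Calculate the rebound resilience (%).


Resilience = h_rebound / h_drop * 100
= 103.9 / 261 * 100
= 39.8%

39.8%


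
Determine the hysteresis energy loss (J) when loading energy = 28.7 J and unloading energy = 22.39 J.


Hysteresis loss = loading - unloading
= 28.7 - 22.39
= 6.31 J

6.31 J


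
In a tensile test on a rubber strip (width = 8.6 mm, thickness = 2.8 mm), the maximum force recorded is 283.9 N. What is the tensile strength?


Area = width * thickness = 8.6 * 2.8 = 24.08 mm^2
TS = force / area = 283.9 / 24.08 = 11.79 MPa

11.79 MPa


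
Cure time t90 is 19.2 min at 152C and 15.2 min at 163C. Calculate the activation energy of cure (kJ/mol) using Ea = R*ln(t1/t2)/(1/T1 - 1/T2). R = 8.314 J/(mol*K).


T1 = 425.15 K, T2 = 436.15 K
1/T1 - 1/T2 = 5.9322e-05
ln(t1/t2) = ln(19.2/15.2) = 0.2336
Ea = 8.314 * 0.2336 / 5.9322e-05 = 32741.2943 J/mol
Ea = 32.74 kJ/mol

32.74 kJ/mol


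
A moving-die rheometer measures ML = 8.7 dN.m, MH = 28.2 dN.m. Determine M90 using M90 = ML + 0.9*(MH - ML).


M90 = ML + 0.9 * (MH - ML)
M90 = 8.7 + 0.9 * (28.2 - 8.7)
M90 = 8.7 + 0.9 * 19.5
M90 = 26.25 dN.m

26.25 dN.m


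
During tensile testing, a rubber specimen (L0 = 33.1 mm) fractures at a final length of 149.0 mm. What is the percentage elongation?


Elongation = (Lf - L0) / L0 * 100
= (149.0 - 33.1) / 33.1 * 100
= 115.9 / 33.1 * 100
= 350.2%

350.2%


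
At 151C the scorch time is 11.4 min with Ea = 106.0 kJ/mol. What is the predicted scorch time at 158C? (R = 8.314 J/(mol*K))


Convert temperatures: T1 = 151 + 273.15 = 424.15 K, T2 = 158 + 273.15 = 431.15 K
ts2_new = 11.4 * exp(106000 / 8.314 * (1/431.15 - 1/424.15))
1/T2 - 1/T1 = -3.8278e-05
ts2_new = 7.0 min

7.0 min


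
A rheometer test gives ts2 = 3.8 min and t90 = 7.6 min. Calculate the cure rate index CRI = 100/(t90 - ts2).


CRI = 100 / (t90 - ts2)
= 100 / (7.6 - 3.8)
= 100 / 3.8
= 26.32 min^-1

26.32 min^-1


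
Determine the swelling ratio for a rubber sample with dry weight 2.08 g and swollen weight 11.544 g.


Q = W_swollen / W_dry
Q = 11.544 / 2.08
Q = 5.55

Q = 5.55


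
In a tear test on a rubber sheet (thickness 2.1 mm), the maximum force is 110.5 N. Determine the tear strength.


Tear strength = force / thickness
= 110.5 / 2.1
= 52.62 N/mm

52.62 N/mm


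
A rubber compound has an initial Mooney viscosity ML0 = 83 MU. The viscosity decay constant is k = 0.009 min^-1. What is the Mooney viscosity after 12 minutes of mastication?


ML = ML0 * exp(-k * t)
ML = 83 * exp(-0.009 * 12)
ML = 83 * 0.8976
ML = 74.5 MU

74.5 MU


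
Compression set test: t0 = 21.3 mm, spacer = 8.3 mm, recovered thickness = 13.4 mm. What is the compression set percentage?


CS = (t0 - recovered) / (t0 - ts) * 100
= (21.3 - 13.4) / (21.3 - 8.3) * 100
= 7.9 / 13.0 * 100
= 60.8%

60.8%


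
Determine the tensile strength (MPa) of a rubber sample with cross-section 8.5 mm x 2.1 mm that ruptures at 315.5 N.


Area = width * thickness = 8.5 * 2.1 = 17.85 mm^2
TS = force / area = 315.5 / 17.85 = 17.68 MPa

17.68 MPa


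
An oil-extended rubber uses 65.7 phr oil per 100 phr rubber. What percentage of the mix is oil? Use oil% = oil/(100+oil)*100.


Oil % = oil / (100 + oil) * 100
= 65.7 / (100 + 65.7) * 100
= 65.7 / 165.7 * 100
= 39.65%

39.65%


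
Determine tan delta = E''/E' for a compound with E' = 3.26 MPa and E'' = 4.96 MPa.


tan delta = E'' / E'
= 4.96 / 3.26
= 1.5215

tan delta = 1.5215


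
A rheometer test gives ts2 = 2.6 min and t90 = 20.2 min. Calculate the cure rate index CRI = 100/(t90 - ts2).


CRI = 100 / (t90 - ts2)
= 100 / (20.2 - 2.6)
= 100 / 17.6
= 5.68 min^-1

5.68 min^-1


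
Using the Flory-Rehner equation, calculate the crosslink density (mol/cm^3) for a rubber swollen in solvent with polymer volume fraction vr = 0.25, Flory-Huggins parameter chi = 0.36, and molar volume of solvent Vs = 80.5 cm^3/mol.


ln(1 - vr) = ln(1 - 0.25) = -0.2877
Numerator = -((-0.2877) + 0.25 + 0.36 * 0.25^2) = 0.0152
Denominator = 80.5 * (0.25^(1/3) - 0.25/2) = 40.6493
nu = 0.0152 / 40.6493 = 3.7349e-04 mol/cm^3

3.7349e-04 mol/cm^3


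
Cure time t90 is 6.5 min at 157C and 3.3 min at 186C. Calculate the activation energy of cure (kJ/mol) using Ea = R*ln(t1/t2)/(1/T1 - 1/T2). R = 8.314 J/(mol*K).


T1 = 430.15 K, T2 = 459.15 K
1/T1 - 1/T2 = 1.4683e-04
ln(t1/t2) = ln(6.5/3.3) = 0.6779
Ea = 8.314 * 0.6779 / 1.4683e-04 = 38383.0226 J/mol
Ea = 38.38 kJ/mol

38.38 kJ/mol


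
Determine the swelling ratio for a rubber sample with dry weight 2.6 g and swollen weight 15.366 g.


Q = W_swollen / W_dry
Q = 15.366 / 2.6
Q = 5.91

Q = 5.91


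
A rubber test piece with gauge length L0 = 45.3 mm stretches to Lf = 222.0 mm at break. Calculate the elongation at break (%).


Elongation = (Lf - L0) / L0 * 100
= (222.0 - 45.3) / 45.3 * 100
= 176.7 / 45.3 * 100
= 390.1%

390.1%


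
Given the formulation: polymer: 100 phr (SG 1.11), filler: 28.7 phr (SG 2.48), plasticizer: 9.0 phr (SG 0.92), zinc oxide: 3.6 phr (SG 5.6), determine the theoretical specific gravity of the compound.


Sum of weights = 141.3
Volume contributions:
  polymer: 100/1.11 = 90.0901
  filler: 28.7/2.48 = 11.5726
  plasticizer: 9.0/0.92 = 9.7826
  zinc oxide: 3.6/5.6 = 0.6429
Sum of volumes = 112.0881
SG = 141.3 / 112.0881 = 1.261

SG = 1.261


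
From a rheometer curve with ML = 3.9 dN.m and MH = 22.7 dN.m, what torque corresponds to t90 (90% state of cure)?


M90 = ML + 0.9 * (MH - ML)
M90 = 3.9 + 0.9 * (22.7 - 3.9)
M90 = 3.9 + 0.9 * 18.8
M90 = 20.82 dN.m

20.82 dN.m


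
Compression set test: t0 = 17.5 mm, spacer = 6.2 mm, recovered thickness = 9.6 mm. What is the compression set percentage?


CS = (t0 - recovered) / (t0 - ts) * 100
= (17.5 - 9.6) / (17.5 - 6.2) * 100
= 7.9 / 11.3 * 100
= 69.9%

69.9%


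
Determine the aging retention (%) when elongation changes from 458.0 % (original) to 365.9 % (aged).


Retention = aged / original * 100
= 365.9 / 458.0 * 100
= 79.9%

79.9%


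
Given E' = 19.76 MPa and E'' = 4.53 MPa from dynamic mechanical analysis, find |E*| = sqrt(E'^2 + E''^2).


|E*| = sqrt(E'^2 + E''^2)
= sqrt(19.76^2 + 4.53^2)
= sqrt(390.4576 + 20.5209)
= 20.273 MPa

20.273 MPa


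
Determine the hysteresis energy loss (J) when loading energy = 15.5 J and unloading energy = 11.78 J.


Hysteresis loss = loading - unloading
= 15.5 - 11.78
= 3.72 J

3.72 J


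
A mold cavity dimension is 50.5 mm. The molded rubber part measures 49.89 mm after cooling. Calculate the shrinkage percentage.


Shrinkage = (mold - part) / mold * 100
= (50.5 - 49.89) / 50.5 * 100
= 0.61 / 50.5 * 100
= 1.21%

1.21%


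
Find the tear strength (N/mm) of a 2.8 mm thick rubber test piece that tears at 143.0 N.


Tear strength = force / thickness
= 143.0 / 2.8
= 51.07 N/mm

51.07 N/mm


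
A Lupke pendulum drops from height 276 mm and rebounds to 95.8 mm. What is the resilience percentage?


Resilience = h_rebound / h_drop * 100
= 95.8 / 276 * 100
= 34.7%

34.7%


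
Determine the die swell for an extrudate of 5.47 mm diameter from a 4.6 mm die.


Die swell ratio = D_extrudate / D_die
= 5.47 / 4.6
= 1.189

Die swell = 1.189


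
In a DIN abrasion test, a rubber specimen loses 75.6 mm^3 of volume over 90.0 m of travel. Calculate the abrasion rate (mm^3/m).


Rate = volume_loss / distance
= 75.6 / 90.0
= 0.84 mm^3/m

0.84 mm^3/m


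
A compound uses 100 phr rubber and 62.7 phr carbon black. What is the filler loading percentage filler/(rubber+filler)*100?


Filler % = filler / (rubber + filler) * 100
= 62.7 / (100 + 62.7) * 100
= 62.7 / 162.7 * 100
= 38.54%

38.54%


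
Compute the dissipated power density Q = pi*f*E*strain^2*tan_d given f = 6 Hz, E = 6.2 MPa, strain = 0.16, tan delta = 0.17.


Q = pi * f * E * strain^2 * tan_d
= pi * 6 * 6.2 * 0.16^2 * 0.17
= pi * 6 * 6.2 * 0.0256 * 0.17
= 0.5086

Q = 0.5086


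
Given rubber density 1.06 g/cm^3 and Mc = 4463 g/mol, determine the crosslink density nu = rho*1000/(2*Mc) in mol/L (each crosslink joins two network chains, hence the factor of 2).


nu = rho * 1000 / (2 * Mc)
nu = 1.06 * 1000 / (2 * 4463)
nu = 1060.0 / 8926
nu = 0.1188 mol/L

0.1188 mol/L


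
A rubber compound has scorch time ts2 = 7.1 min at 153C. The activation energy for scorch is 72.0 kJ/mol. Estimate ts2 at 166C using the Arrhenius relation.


Convert temperatures: T1 = 153 + 273.15 = 426.15 K, T2 = 166 + 273.15 = 439.15 K
ts2_new = 7.1 * exp(72000 / 8.314 * (1/439.15 - 1/426.15))
1/T2 - 1/T1 = -6.9465e-05
ts2_new = 3.89 min

3.89 min


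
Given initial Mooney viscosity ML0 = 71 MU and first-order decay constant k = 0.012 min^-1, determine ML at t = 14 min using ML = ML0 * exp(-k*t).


ML = ML0 * exp(-k * t)
ML = 71 * exp(-0.012 * 14)
ML = 71 * 0.8454
ML = 60.02 MU

60.02 MU


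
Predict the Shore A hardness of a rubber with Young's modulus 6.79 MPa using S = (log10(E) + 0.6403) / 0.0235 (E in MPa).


log10(E) = 0.0235*S - 0.6403  =>  S = (log10(E) + 0.6403) / 0.0235
log10(6.79) = 0.831870
S = (0.831870 + 0.6403) / 0.0235 = 1.472170 / 0.0235
S = 62.6

Shore A = 62.6


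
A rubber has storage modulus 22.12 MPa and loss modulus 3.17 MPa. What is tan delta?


tan delta = E'' / E'
= 3.17 / 22.12
= 0.1433

tan delta = 0.1433


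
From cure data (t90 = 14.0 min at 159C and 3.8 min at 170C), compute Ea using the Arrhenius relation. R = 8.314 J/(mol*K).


T1 = 432.15 K, T2 = 443.15 K
1/T1 - 1/T2 = 5.7439e-05
ln(t1/t2) = ln(14.0/3.8) = 1.3041
Ea = 8.314 * 1.3041 / 5.7439e-05 = 188755.2045 J/mol
Ea = 188.76 kJ/mol

188.76 kJ/mol


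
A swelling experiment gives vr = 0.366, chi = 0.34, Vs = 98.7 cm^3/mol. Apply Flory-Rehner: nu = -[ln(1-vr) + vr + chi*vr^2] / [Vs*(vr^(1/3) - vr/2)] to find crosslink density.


ln(1 - vr) = ln(1 - 0.366) = -0.4557
Numerator = -((-0.4557) + 0.366 + 0.34 * 0.366^2) = 0.0442
Denominator = 98.7 * (0.366^(1/3) - 0.366/2) = 52.5389
nu = 0.0442 / 52.5389 = 8.4054e-04 mol/cm^3

8.4054e-04 mol/cm^3


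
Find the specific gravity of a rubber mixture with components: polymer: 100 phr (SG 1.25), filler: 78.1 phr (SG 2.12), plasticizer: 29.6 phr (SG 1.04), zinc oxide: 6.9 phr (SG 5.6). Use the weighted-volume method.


Sum of weights = 214.6
Volume contributions:
  polymer: 100/1.25 = 80.0000
  filler: 78.1/2.12 = 36.8396
  plasticizer: 29.6/1.04 = 28.4615
  zinc oxide: 6.9/5.6 = 1.2321
Sum of volumes = 146.5333
SG = 214.6 / 146.5333 = 1.465

SG = 1.465


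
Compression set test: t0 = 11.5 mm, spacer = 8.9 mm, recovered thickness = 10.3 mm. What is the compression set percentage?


CS = (t0 - recovered) / (t0 - ts) * 100
= (11.5 - 10.3) / (11.5 - 8.9) * 100
= 1.2 / 2.6 * 100
= 46.2%

46.2%


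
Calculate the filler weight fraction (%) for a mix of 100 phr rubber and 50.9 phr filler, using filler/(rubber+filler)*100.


Filler % = filler / (rubber + filler) * 100
= 50.9 / (100 + 50.9) * 100
= 50.9 / 150.9 * 100
= 33.73%

33.73%


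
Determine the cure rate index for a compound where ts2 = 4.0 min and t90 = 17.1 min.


CRI = 100 / (t90 - ts2)
= 100 / (17.1 - 4.0)
= 100 / 13.1
= 7.63 min^-1

7.63 min^-1


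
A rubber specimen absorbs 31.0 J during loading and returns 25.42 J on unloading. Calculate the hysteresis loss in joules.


Hysteresis loss = loading - unloading
= 31.0 - 25.42
= 5.58 J

5.58 J


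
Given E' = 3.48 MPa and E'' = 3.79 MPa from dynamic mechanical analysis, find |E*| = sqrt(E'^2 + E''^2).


|E*| = sqrt(E'^2 + E''^2)
= sqrt(3.48^2 + 3.79^2)
= sqrt(12.1104 + 14.3641)
= 5.145 MPa

5.145 MPa


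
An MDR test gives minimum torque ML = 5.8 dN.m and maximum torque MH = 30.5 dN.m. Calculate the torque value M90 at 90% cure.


M90 = ML + 0.9 * (MH - ML)
M90 = 5.8 + 0.9 * (30.5 - 5.8)
M90 = 5.8 + 0.9 * 24.7
M90 = 28.03 dN.m

28.03 dN.m


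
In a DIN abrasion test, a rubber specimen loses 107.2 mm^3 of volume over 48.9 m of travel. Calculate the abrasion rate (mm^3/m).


Rate = volume_loss / distance
= 107.2 / 48.9
= 2.192 mm^3/m

2.192 mm^3/m


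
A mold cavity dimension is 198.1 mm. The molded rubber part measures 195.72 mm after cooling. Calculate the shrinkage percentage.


Shrinkage = (mold - part) / mold * 100
= (198.1 - 195.72) / 198.1 * 100
= 2.38 / 198.1 * 100
= 1.2%

1.2%


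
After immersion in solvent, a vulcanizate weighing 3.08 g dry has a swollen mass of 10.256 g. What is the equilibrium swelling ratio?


Q = W_swollen / W_dry
Q = 10.256 / 3.08
Q = 3.33

Q = 3.33


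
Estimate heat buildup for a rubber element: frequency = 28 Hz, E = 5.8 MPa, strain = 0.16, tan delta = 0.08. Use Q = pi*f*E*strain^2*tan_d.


Q = pi * f * E * strain^2 * tan_d
= pi * 28 * 5.8 * 0.16^2 * 0.08
= pi * 28 * 5.8 * 0.0256 * 0.08
= 1.0449

Q = 1.0449


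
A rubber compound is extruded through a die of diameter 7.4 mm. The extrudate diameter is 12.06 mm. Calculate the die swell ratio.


Die swell ratio = D_extrudate / D_die
= 12.06 / 7.4
= 1.63

Die swell = 1.63


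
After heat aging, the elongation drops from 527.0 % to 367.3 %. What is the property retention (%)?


Retention = aged / original * 100
= 367.3 / 527.0 * 100
= 69.7%

69.7%


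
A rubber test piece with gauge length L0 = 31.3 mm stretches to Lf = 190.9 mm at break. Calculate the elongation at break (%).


Elongation = (Lf - L0) / L0 * 100
= (190.9 - 31.3) / 31.3 * 100
= 159.6 / 31.3 * 100
= 509.9%

509.9%


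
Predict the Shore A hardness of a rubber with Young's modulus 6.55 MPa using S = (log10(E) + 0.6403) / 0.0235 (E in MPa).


log10(E) = 0.0235*S - 0.6403  =>  S = (log10(E) + 0.6403) / 0.0235
log10(6.55) = 0.816241
S = (0.816241 + 0.6403) / 0.0235 = 1.456541 / 0.0235
S = 62.0

Shore A = 62.0


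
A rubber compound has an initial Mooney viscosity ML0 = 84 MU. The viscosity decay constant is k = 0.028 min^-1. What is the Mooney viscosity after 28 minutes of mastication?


ML = ML0 * exp(-k * t)
ML = 84 * exp(-0.028 * 28)
ML = 84 * 0.4566
ML = 38.35 MU

38.35 MU


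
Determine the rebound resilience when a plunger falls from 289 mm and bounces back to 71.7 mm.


Resilience = h_rebound / h_drop * 100
= 71.7 / 289 * 100
= 24.8%

24.8%


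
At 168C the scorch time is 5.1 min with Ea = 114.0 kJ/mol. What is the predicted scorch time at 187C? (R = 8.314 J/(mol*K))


Convert temperatures: T1 = 168 + 273.15 = 441.15 K, T2 = 187 + 273.15 = 460.15 K
ts2_new = 5.1 * exp(114000 / 8.314 * (1/460.15 - 1/441.15))
1/T2 - 1/T1 = -9.3598e-05
ts2_new = 1.41 min

1.41 min


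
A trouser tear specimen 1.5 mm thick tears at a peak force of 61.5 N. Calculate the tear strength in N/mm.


Tear strength = force / thickness
= 61.5 / 1.5
= 41.0 N/mm

41.0 N/mm


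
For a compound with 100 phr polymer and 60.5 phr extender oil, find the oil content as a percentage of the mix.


Oil % = oil / (100 + oil) * 100
= 60.5 / (100 + 60.5) * 100
= 60.5 / 160.5 * 100
= 37.69%

37.69%


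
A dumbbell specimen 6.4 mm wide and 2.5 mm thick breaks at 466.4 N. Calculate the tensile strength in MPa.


Area = width * thickness = 6.4 * 2.5 = 16.0 mm^2
TS = force / area = 466.4 / 16.0 = 29.15 MPa

29.15 MPa


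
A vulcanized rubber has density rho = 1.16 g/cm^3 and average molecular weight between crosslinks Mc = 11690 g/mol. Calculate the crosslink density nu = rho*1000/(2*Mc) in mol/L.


nu = rho * 1000 / (2 * Mc)
nu = 1.16 * 1000 / (2 * 11690)
nu = 1160.0 / 23380
nu = 0.0496 mol/L

0.0496 mol/L


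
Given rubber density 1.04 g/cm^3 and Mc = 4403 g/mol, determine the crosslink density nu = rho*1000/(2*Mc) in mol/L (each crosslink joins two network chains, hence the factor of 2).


nu = rho * 1000 / (2 * Mc)
nu = 1.04 * 1000 / (2 * 4403)
nu = 1040.0 / 8806
nu = 0.1181 mol/L

0.1181 mol/L


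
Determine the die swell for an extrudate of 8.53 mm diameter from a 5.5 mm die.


Die swell ratio = D_extrudate / D_die
= 8.53 / 5.5
= 1.551

Die swell = 1.551


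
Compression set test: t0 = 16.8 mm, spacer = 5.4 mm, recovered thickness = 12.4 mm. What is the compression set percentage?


CS = (t0 - recovered) / (t0 - ts) * 100
= (16.8 - 12.4) / (16.8 - 5.4) * 100
= 4.4 / 11.4 * 100
= 38.6%

38.6%


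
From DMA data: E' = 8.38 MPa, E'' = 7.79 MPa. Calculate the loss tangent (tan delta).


tan delta = E'' / E'
= 7.79 / 8.38
= 0.9296

tan delta = 0.9296


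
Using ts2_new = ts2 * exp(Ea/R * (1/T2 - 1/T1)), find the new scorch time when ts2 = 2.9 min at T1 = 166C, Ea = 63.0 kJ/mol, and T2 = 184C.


Convert temperatures: T1 = 166 + 273.15 = 439.15 K, T2 = 184 + 273.15 = 457.15 K
ts2_new = 2.9 * exp(63000 / 8.314 * (1/457.15 - 1/439.15))
1/T2 - 1/T1 = -8.9660e-05
ts2_new = 1.47 min

1.47 min


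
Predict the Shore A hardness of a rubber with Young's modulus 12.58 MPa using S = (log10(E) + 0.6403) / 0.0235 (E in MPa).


log10(E) = 0.0235*S - 0.6403  =>  S = (log10(E) + 0.6403) / 0.0235
log10(12.58) = 1.099681
S = (1.099681 + 0.6403) / 0.0235 = 1.739981 / 0.0235
S = 74.0

Shore A = 74.0


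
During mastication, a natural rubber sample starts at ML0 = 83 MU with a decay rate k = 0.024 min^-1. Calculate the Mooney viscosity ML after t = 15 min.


ML = ML0 * exp(-k * t)
ML = 83 * exp(-0.024 * 15)
ML = 83 * 0.6977
ML = 57.91 MU

57.91 MU


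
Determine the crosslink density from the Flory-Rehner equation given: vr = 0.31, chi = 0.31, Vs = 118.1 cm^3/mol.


ln(1 - vr) = ln(1 - 0.31) = -0.3711
Numerator = -((-0.3711) + 0.31 + 0.31 * 0.31^2) = 0.0313
Denominator = 118.1 * (0.31^(1/3) - 0.31/2) = 61.6234
nu = 0.0313 / 61.6234 = 5.0748e-04 mol/cm^3

5.0748e-04 mol/cm^3


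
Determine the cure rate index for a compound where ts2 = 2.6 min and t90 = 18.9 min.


CRI = 100 / (t90 - ts2)
= 100 / (18.9 - 2.6)
= 100 / 16.3
= 6.13 min^-1

6.13 min^-1


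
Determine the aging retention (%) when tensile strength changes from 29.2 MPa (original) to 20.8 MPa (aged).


Retention = aged / original * 100
= 20.8 / 29.2 * 100
= 71.2%

71.2%


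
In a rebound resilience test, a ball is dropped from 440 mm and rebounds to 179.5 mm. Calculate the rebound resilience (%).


Resilience = h_rebound / h_drop * 100
= 179.5 / 440 * 100
= 40.8%

40.8%


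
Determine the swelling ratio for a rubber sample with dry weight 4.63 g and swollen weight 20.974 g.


Q = W_swollen / W_dry
Q = 20.974 / 4.63
Q = 4.53

Q = 4.53


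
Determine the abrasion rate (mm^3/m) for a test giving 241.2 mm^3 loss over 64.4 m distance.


Rate = volume_loss / distance
= 241.2 / 64.4
= 3.745 mm^3/m

3.745 mm^3/m


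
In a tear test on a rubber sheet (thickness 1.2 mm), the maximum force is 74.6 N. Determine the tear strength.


Tear strength = force / thickness
= 74.6 / 1.2
= 62.17 N/mm

62.17 N/mm


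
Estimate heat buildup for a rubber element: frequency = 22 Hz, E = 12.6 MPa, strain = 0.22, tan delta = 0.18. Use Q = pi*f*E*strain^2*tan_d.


Q = pi * f * E * strain^2 * tan_d
= pi * 22 * 12.6 * 0.22^2 * 0.18
= pi * 22 * 12.6 * 0.0484 * 0.18
= 7.5868

Q = 7.5868


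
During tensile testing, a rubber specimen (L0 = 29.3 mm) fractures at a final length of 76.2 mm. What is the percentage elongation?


Elongation = (Lf - L0) / L0 * 100
= (76.2 - 29.3) / 29.3 * 100
= 46.9 / 29.3 * 100
= 160.1%

160.1%


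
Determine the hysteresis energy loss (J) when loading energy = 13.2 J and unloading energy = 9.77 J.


Hysteresis loss = loading - unloading
= 13.2 - 9.77
= 3.43 J

3.43 J


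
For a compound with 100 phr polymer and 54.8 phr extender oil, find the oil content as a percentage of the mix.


Oil % = oil / (100 + oil) * 100
= 54.8 / (100 + 54.8) * 100
= 54.8 / 154.8 * 100
= 35.4%

35.4%


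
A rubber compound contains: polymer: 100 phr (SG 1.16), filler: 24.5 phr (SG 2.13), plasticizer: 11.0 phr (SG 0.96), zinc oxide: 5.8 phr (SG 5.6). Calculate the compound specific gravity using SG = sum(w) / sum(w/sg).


Sum of weights = 141.3
Volume contributions:
  polymer: 100/1.16 = 86.2069
  filler: 24.5/2.13 = 11.5023
  plasticizer: 11.0/0.96 = 11.4583
  zinc oxide: 5.8/5.6 = 1.0357
Sum of volumes = 110.2033
SG = 141.3 / 110.2033 = 1.282

SG = 1.282


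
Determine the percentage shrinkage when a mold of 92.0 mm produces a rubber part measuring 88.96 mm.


Shrinkage = (mold - part) / mold * 100
= (92.0 - 88.96) / 92.0 * 100
= 3.04 / 92.0 * 100
= 3.3%

3.3%


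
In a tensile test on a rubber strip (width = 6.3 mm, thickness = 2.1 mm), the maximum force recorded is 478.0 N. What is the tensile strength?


Area = width * thickness = 6.3 * 2.1 = 13.23 mm^2
TS = force / area = 478.0 / 13.23 = 36.13 MPa

36.13 MPa


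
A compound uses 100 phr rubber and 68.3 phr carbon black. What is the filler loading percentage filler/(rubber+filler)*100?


Filler % = filler / (rubber + filler) * 100
= 68.3 / (100 + 68.3) * 100
= 68.3 / 168.3 * 100
= 40.58%

40.58%
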